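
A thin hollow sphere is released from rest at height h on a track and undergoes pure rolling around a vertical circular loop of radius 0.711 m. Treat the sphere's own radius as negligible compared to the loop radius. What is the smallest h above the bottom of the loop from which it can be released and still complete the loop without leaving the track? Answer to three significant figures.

The moment of inertia is (2/3)MR², giving k ≡ I/(MR²) = 2/3.
At the top, contact is just lost when gravity alone supplies the centripetal force: Mg = Mv_top²/r, i.e. v_top² = gr.
With ω = v/R, the kinetic energy at speed v is ½(1+k)Mv² = (5/6)Mv².
Energy conservation from release (height h) to the top (height 2r): Mgh = Mg(2r) + (5/6)M·gr.
Thus h_min = 2r + (1+k)r/2 = r(2 + 1.667/2) = 0.711 × 2.833 ≈ 2.01 m.

h_min ≈ 2.01 m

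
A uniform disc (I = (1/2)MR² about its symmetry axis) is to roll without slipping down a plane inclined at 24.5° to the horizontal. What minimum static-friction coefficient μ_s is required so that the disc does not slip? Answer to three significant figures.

The moment of inertia is (1/2)MR², giving k ≡ I/(MR²) = 0.5.
Along the incline Mg sinθ − f = Ma, and torque about the center fR = Iα = kMR²(a/R) gives f = kMa.
These give a = g sinθ/(1+k) and the required friction f = kMg sinθ/(1+k).
The normal force is N = Mg cosθ, so μ_min = f/N = k tanθ/(1+k).
μ_min = 0.5 × tan24.5° / 1.5 ≈ 0.152.

μ_min ≈ 0.152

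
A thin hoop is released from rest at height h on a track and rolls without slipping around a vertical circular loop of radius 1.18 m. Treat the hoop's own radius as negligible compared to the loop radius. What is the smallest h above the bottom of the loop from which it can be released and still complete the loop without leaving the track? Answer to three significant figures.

The moment of inertia is MR², giving k ≡ I/(MR²) = 1.
At the top of the loop, the minimum-contact condition is Mg = Mv_top²/r, so v_top² = gr.
With ω = v/R, the kinetic energy at speed v is ½(1+k)Mv² = Mv².
Energy conservation from release (height h) to the top (height 2r): Mgh = Mg(2r) + M·gr.
Thus h_min = 2r + (1+k)r/2 = r(2 + 2/2) = 1.18 × 3 ≈ 3.54 m.

h_min ≈ 3.54 m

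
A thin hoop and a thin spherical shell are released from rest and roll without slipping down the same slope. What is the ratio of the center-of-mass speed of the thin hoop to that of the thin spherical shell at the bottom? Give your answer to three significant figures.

v_ratio ≈ 0.913

Each satisfies Mgh = ½(1+k)Mv² with k = I/(MR²), so v ∝ 1/√(1+k).
For the thin hoop k = 1; for the thin spherical shell k = 2/3.
v₁/v₂ = √((1+k₂)/(1+k₁)) = √(1.667/2) ≈ 0.913.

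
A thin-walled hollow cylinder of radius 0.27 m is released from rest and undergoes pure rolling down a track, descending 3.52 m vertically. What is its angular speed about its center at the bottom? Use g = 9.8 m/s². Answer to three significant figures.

ω ≈ 21.8 rad/s

Here I = MR², so the shape factor k = I/(MR²) = 1.
Pure rolling means v = ωR; then KE = ½Mv² + ½I(v/R)² = ½(1+k)Mv² = Mv².
Energy conservation Mgh = ½(1+k)Mv² gives v = √(2gh/(1+k)) = √(2 × 9.8 × 3.52 / 2) = 5.873 m/s.
Then ω = v/R = 5.873 / 0.27 ≈ 21.8 rad/s.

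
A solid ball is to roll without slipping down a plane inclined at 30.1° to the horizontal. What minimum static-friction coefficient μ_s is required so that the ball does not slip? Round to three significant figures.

μ_min ≈ 0.166

The moment of inertia is (2/5)MR², giving k ≡ I/(MR²) = 0.4.
Along the incline Mg sinθ − f = Ma, and torque about the center fR = Iα = kMR²(a/R) gives f = kMa.
These give a = g sinθ/(1+k) and the required friction f = kMg sinθ/(1+k).
The normal force is N = Mg cosθ, so μ_min = f/N = k tanθ/(1+k).
μ_min = 0.4 × tan30.1° / 1.4 ≈ 0.166.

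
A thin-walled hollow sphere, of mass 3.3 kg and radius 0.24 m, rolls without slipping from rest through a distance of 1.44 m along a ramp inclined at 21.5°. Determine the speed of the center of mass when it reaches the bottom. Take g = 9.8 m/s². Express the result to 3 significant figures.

v ≈ 2.49 m/s

Here I = (2/3)MR², so the shape factor k = I/(MR²) = 2/3.
The rolling condition ω = v/R makes the rotational term ½I(v/R)² = ½kMv², so KE_total = ½(1+k)Mv² = (5/6)Mv².
The vertical drop is h = L sinθ = 1.44 × sin21.5° = 0.5278 m.
Energy conservation: Mgh = (5/6)Mv², so v = √(2gh/(1+k)) = √(2 × 9.8 × 0.5278 / 1.667) ≈ 2.49 m/s.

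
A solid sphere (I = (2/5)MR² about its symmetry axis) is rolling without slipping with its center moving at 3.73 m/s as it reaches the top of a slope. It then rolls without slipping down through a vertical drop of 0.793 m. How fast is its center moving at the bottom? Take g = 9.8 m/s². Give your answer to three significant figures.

v ≈ 5.00 m/s

The moment of inertia is (2/5)MR², giving k ≡ I/(MR²) = 0.4.
The rolling condition ω = v/R makes the rotational term ½I(v/R)² = ½kMv², so KE_total = ½(1+k)Mv² = (7/10)Mv².
Energy conservation: (7/10)Mv₀² + Mgh = (7/10)Mv², so v² = v₀² + 2gh/(1+k).
v = √(3.73² + 2×9.8×0.793/1.4) = √25.01 ≈ 5.00 m/s.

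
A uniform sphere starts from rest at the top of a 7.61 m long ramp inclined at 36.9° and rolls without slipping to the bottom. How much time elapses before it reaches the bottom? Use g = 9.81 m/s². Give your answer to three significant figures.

t ≈ 1.90 s

For this body I = (2/5)MR², i.e. k = I/(MR²) = 0.4.
Newton's second law down the slope: Mg sinθ − f = Ma. The torque equation fR = Iα (with α = a/R) gives f = kMa.
Hence a = g sinθ/(1+k) = 9.81×sin36.9°/1.4 = 4.207 m/s².
With constant a from rest, t = √(2L/a) = √(2·7.61/4.207) ≈ 1.90 s.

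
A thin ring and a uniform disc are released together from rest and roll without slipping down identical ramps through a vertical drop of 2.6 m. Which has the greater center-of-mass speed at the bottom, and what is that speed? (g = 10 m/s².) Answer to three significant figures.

the uniform disc, at v ≈ 5.89 m/s

For rolling without slipping, Mgh = ½(1+k)Mv² where k = I/(MR²), so v = √(2gh/(1+k)).
Thin ring: k = 1, giving v = √(2×10×2.6/2) = 5.099 m/s.
Uniform disc: k = 0.5, giving v = √(2×10×2.6/1.5) = 5.888 m/s.
The smaller k wins: the uniform disc, at ≈ 5.89 m/s.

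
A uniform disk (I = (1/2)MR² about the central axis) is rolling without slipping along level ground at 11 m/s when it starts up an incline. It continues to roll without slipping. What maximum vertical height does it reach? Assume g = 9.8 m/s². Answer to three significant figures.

Here I = (1/2)MR², so the shape factor k = I/(MR²) = 0.5.
Pure rolling means v = ωR; then KE = ½Mv² + ½I(v/R)² = ½(1+k)Mv² = (3/4)Mv².
At the top the kinetic energy is zero, so (3/4)Mv₀² = Mgh.
Thus h = (1+k)v₀²/(2g) = 1.5 × 11² / (2 × 9.8) ≈ 9.26 m.

h ≈ 9.26 m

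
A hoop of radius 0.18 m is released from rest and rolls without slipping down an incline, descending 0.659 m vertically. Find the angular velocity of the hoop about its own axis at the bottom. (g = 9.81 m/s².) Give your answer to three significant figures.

Here I = MR², so the shape factor k = I/(MR²) = 1.
Since it rolls without slipping, ω = v/R and KE = ½Mv² + ½Iω² = ½(1+k)Mv² = Mv².
Energy conservation Mgh = ½(1+k)Mv² gives v = √(2gh/(1+k)) = √(2 × 9.81 × 0.659 / 2) = 2.543 m/s.
Then ω = v/R = 2.543 / 0.18 ≈ 14.1 rad/s.

ω ≈ 14.1 rad/s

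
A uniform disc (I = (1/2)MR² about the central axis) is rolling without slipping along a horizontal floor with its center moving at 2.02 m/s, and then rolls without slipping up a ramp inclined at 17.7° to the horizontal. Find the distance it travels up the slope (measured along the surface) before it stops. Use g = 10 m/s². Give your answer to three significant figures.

d ≈ 1.01 m

With I = (1/2)MR², the ratio k = I/(MR²) is 0.5.
Rolling without slipping gives ω = v/R, so the total kinetic energy is ½Mv² + ½Iω² = ½(1+k)Mv² = (3/4)Mv².
Setting this equal to Mgh gives the vertical rise h = (1+k)v₀²/(2g) = 1.5×2.02²/(2×10) = 0.306 m.
The distance along the slope is d = h/sinθ = 0.306/sin17.7° ≈ 1.01 m.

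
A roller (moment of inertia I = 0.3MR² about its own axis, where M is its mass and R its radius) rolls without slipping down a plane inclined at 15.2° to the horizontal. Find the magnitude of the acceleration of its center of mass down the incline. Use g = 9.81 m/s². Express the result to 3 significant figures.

a ≈ 1.98 m/s²

The moment of inertia is 0.3MR², giving k ≡ I/(MR²) = 0.3.
Translational: Mg sinθ − f = Ma. Rotational about the CM: fR = Iα = kMRa, so f = kMa.
Eliminating f: Mg sinθ = (1+k)Ma, so a = g sinθ/(1+k) = 9.81 × sin15.2° / 1.3 ≈ 1.98 m/s².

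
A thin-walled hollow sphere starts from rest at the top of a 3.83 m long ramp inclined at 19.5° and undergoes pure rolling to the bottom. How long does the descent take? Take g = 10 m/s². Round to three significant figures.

t ≈ 1.96 s

With I = (2/3)MR², the ratio k = I/(MR²) is 2/3.
Along the incline Mg sinθ − f = Ma, and torque about the center fR = Iα = kMR²(a/R) gives f = kMa.
Hence a = g sinθ/(1+k) = 10×sin19.5°/1.667 = 2.003 m/s².
With constant a from rest, t = √(2L/a) = √(2·3.83/2.003) ≈ 1.96 s.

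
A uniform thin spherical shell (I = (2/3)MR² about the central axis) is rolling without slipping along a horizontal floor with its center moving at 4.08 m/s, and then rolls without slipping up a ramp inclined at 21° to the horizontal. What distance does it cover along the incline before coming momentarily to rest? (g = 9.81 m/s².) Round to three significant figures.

d ≈ 3.95 m

For this body I = (2/3)MR², i.e. k = I/(MR²) = 2/3.
Rolling without slipping gives ω = v/R, so the total kinetic energy is ½Mv² + ½Iω² = ½(1+k)Mv² = (5/6)Mv².
Setting this equal to Mgh gives the vertical rise h = (1+k)v₀²/(2g) = 1.667×4.08²/(2×9.81) = 1.414 m.
The distance along the slope is d = h/sinθ = 1.414/sin21° ≈ 3.95 m.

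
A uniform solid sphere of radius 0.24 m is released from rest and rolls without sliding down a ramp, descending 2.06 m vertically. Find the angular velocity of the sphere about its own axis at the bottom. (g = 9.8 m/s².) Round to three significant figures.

ω ≈ 22.4 rad/s

Here I = (2/5)MR², so the shape factor k = I/(MR²) = 0.4.
The rolling condition ω = v/R makes the rotational term ½I(v/R)² = ½kMv², so KE_total = ½(1+k)Mv² = (7/10)Mv².
Energy conservation Mgh = ½(1+k)Mv² gives v = √(2gh/(1+k)) = √(2 × 9.8 × 2.06 / 1.4) = 5.37 m/s.
The angular speed follows from ω = v/R = 5.37/0.24 ≈ 22.4 rad/s.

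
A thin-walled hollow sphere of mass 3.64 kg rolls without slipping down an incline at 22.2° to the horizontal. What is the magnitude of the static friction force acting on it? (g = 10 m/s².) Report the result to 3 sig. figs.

f ≈ 5.50 N

Here I = (2/3)MR², so the shape factor k = I/(MR²) = 2/3.
Along the incline Mg sinθ − f = Ma, and torque about the center fR = Iα = kMR²(a/R) gives f = kMa.
Combining, a = g sinθ/(1+k) and f = kMa = kMg sinθ/(1+k).
f = (2/3) × 3.64 × 10 × sin22.2° / 1.667 ≈ 5.50 N.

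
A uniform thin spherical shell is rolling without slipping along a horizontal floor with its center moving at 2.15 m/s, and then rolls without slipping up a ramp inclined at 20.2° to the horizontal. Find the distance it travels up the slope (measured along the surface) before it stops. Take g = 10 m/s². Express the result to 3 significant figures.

d ≈ 1.12 m

With I = (2/3)MR², the ratio k = I/(MR²) is 2/3.
Rolling without slipping gives ω = v/R, so the total kinetic energy is ½Mv² + ½Iω² = ½(1+k)Mv² = (5/6)Mv².
Setting this equal to Mgh gives the vertical rise h = (1+k)v₀²/(2g) = 1.667×2.15²/(2×10) = 0.3852 m.
The distance along the slope is d = h/sinθ = 0.3852/sin20.2° ≈ 1.12 m.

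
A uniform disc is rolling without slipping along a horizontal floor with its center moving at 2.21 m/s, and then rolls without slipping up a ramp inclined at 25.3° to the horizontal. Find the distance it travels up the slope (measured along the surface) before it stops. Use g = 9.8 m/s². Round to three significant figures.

d ≈ 0.875 m

The moment of inertia is (1/2)MR², giving k ≡ I/(MR²) = 0.5.
The rolling condition ω = v/R makes the rotational term ½I(v/R)² = ½kMv², so KE_total = ½(1+k)Mv² = (3/4)Mv².
Setting this equal to Mgh gives the vertical rise h = (1+k)v₀²/(2g) = 1.5×2.21²/(2×9.8) = 0.3738 m.
Along the incline, d = h/sinθ = 0.3738/sin25.3° ≈ 0.875 m.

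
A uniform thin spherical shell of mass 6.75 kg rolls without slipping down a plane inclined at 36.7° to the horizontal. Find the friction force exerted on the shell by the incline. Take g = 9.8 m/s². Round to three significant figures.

f ≈ 15.8 N

Here I = (2/3)MR², so the shape factor k = I/(MR²) = 2/3.
Newton's second law down the slope: Mg sinθ − f = Ma. The torque equation fR = Iα (with α = a/R) gives f = kMa.
Combining, a = g sinθ/(1+k) and f = kMa = kMg sinθ/(1+k).
f = (2/3) × 6.75 × 9.8 × sin36.7° / 1.667 ≈ 15.8 N.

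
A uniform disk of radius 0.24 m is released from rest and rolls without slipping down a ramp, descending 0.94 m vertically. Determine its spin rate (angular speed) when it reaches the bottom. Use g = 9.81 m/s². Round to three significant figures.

Here I = (1/2)MR², so the shape factor k = I/(MR²) = 0.5.
Rolling without slipping gives ω = v/R, so the total kinetic energy is ½Mv² + ½Iω² = ½(1+k)Mv² = (3/4)Mv².
Energy conservation Mgh = ½(1+k)Mv² gives v = √(2gh/(1+k)) = √(2 × 9.81 × 0.94 / 1.5) = 3.506 m/s.
Then ω = v/R = 3.506 / 0.24 ≈ 14.6 rad/s.

ω ≈ 14.6 rad/s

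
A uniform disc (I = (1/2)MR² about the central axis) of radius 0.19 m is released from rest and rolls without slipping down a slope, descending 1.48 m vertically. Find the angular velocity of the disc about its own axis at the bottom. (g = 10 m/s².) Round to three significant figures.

ω ≈ 23.4 rad/s

Here I = (1/2)MR², so the shape factor k = I/(MR²) = 0.5.
Rolling without slipping gives ω = v/R, so the total kinetic energy is ½Mv² + ½Iω² = ½(1+k)Mv² = (3/4)Mv².
Energy conservation Mgh = ½(1+k)Mv² gives v = √(2gh/(1+k)) = √(2 × 10 × 1.48 / 1.5) = 4.442 m/s.
The angular speed follows from ω = v/R = 4.442/0.19 ≈ 23.4 rad/s.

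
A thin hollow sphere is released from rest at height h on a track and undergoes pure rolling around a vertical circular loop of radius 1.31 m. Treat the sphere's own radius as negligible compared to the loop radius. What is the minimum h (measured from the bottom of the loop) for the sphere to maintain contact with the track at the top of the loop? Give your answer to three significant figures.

The moment of inertia is (2/3)MR², giving k ≡ I/(MR²) = 2/3.
At the top of the loop, the minimum-contact condition is Mg = Mv_top²/r, so v_top² = gr.
With ω = v/R, the kinetic energy at speed v is ½(1+k)Mv² = (5/6)Mv².
Energy conservation from release (height h) to the top (height 2r): Mgh = Mg(2r) + (5/6)M·gr.
Thus h_min = 2r + (1+k)r/2 = r(2 + 1.667/2) = 1.31 × 2.833 ≈ 3.71 m.

h_min ≈ 3.71 m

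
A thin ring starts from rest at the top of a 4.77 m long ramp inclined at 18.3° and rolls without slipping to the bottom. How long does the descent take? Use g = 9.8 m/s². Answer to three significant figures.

t ≈ 2.49 s

Here I = MR², so the shape factor k = I/(MR²) = 1.
Newton's second law down the slope: Mg sinθ − f = Ma. The torque equation fR = Iα (with α = a/R) gives f = kMa.
Hence a = g sinθ/(1+k) = 9.8×sin18.3°/2 = 1.539 m/s².
Starting from rest, L = ½at², so t = √(2L/a) = √(2×4.77/1.539) ≈ 2.49 s.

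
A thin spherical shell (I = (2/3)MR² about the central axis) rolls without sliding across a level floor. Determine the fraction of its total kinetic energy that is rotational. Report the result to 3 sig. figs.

fraction ≈ 0.400

For this body I = (2/3)MR², i.e. k = I/(MR²) = 2/3.
Since ω = v/R, the translational part is ½Mv² and the rotational part is ½I(v/R)² = ½kMv²; the total is ½(1+k)Mv².
The rotational fraction is therefore k/(1+k) = (2/3)/1.667 ≈ 0.400.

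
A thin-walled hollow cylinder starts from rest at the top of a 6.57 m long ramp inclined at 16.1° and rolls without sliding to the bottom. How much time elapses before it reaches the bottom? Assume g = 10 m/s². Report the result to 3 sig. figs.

Here I = MR², so the shape factor k = I/(MR²) = 1.
Newton's second law down the slope: Mg sinθ − f = Ma. The torque equation fR = Iα (with α = a/R) gives f = kMa.
Hence a = g sinθ/(1+k) = 10×sin16.1°/2 = 1.387 m/s².
With constant a from rest, t = √(2L/a) = √(2·6.57/1.387) ≈ 3.08 s.

t ≈ 3.08 s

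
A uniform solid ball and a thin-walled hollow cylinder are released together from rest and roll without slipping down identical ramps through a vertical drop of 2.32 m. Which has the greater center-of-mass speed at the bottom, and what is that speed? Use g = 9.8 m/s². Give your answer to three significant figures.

the uniform solid ball, at v ≈ 5.70 m/s

For rolling without slipping, Mgh = ½(1+k)Mv² where k = I/(MR²), so v = √(2gh/(1+k)).
Uniform solid ball: k = 0.4, giving v = √(2×9.8×2.32/1.4) = 5.699 m/s.
Thin-walled hollow cylinder: k = 1, giving v = √(2×9.8×2.32/2) = 4.768 m/s.
The smaller k wins: the uniform solid ball, at ≈ 5.70 m/s.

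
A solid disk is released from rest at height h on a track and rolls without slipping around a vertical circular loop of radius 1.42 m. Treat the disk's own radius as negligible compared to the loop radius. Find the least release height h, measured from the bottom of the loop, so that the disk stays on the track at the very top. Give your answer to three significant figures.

h_min ≈ 3.91 m

For this body I = (1/2)MR², i.e. k = I/(MR²) = 0.5.
At the top of the loop, the minimum-contact condition is Mg = Mv_top²/r, so v_top² = gr.
With ω = v/R, the kinetic energy at speed v is ½(1+k)Mv² = (3/4)Mv².
Energy conservation from release (height h) to the top (height 2r): Mgh = Mg(2r) + (3/4)M·gr.
Thus h_min = 2r + (1+k)r/2 = r(2 + 1.5/2) = 1.42 × 2.75 ≈ 3.91 m.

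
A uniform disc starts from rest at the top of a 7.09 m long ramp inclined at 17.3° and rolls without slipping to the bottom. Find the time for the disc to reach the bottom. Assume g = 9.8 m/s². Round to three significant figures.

For this body I = (1/2)MR², i.e. k = I/(MR²) = 0.5.
Translational: Mg sinθ − f = Ma. Rotational about the CM: fR = Iα = kMRa, so f = kMa.
Hence a = g sinθ/(1+k) = 9.8×sin17.3°/1.5 = 1.943 m/s².
With constant a from rest, t = √(2L/a) = √(2·7.09/1.943) ≈ 2.70 s.

t ≈ 2.70 s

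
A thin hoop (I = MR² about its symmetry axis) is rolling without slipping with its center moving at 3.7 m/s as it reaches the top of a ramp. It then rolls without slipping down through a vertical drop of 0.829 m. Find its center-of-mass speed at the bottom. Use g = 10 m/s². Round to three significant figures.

v ≈ 4.69 m/s

Here I = MR², so the shape factor k = I/(MR²) = 1.
Since it rolls without slipping, ω = v/R and KE = ½Mv² + ½Iω² = ½(1+k)Mv² = Mv².
Energy conservation: Mv₀² + Mgh = Mv², so v² = v₀² + 2gh/(1+k).
v = √(3.7² + 2×10×0.829/2) = √21.98 ≈ 4.69 m/s.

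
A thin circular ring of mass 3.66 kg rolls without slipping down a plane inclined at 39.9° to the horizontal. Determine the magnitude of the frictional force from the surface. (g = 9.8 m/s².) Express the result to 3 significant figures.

f ≈ 11.5 N

Here I = MR², so the shape factor k = I/(MR²) = 1.
Translational: Mg sinθ − f = Ma. Rotational about the CM: fR = Iα = kMRa, so f = kMa.
Combining, a = g sinθ/(1+k) and f = kMa = kMg sinθ/(1+k).
f = 1 × 3.66 × 9.8 × sin39.9° / 2 ≈ 11.5 N.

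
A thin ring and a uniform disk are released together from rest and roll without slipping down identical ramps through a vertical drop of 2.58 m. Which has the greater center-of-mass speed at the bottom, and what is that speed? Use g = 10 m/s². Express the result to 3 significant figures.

the uniform disk, at v ≈ 5.87 m/s

For rolling without slipping, Mgh = ½(1+k)Mv² where k = I/(MR²), so v = √(2gh/(1+k)).
Thin ring: k = 1, giving v = √(2×10×2.58/2) = 5.079 m/s.
Uniform disk: k = 0.5, giving v = √(2×10×2.58/1.5) = 5.865 m/s.
The smaller k wins: the uniform disk, at ≈ 5.87 m/s.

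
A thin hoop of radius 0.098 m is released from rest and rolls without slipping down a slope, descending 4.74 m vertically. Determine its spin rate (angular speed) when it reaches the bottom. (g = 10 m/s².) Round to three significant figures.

ω ≈ 70.3 rad/s

Here I = MR², so the shape factor k = I/(MR²) = 1.
Rolling without slipping gives ω = v/R, so the total kinetic energy is ½Mv² + ½Iω² = ½(1+k)Mv² = Mv².
Energy conservation Mgh = ½(1+k)Mv² gives v = √(2gh/(1+k)) = √(2 × 10 × 4.74 / 2) = 6.885 m/s.
The angular speed follows from ω = v/R = 6.885/0.098 ≈ 70.3 rad/s.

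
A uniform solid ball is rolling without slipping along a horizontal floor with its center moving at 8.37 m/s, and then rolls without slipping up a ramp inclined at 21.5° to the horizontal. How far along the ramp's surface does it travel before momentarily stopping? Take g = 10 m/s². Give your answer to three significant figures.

With I = (2/5)MR², the ratio k = I/(MR²) is 0.4.
Rolling without slipping gives ω = v/R, so the total kinetic energy is ½Mv² + ½Iω² = ½(1+k)Mv² = (7/10)Mv².
Setting this equal to Mgh gives the vertical rise h = (1+k)v₀²/(2g) = 1.4×8.37²/(2×10) = 4.904 m.
Along the incline, d = h/sinθ = 4.904/sin21.5° ≈ 13.4 m.

d ≈ 13.4 m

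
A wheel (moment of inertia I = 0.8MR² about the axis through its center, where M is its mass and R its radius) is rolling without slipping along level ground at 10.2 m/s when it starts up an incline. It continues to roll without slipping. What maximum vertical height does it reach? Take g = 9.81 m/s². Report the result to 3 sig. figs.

For this body I = 0.8MR², i.e. k = I/(MR²) = 0.8.
Since it rolls without slipping, ω = v/R and KE = ½Mv² + ½Iω² = ½(1+k)Mv² = (9/10)Mv².
At the top the kinetic energy is zero, so (9/10)Mv₀² = Mgh.
Thus h = (1+k)v₀²/(2g) = 1.8 × 10.2² / (2 × 9.81) ≈ 9.54 m.

h ≈ 9.54 m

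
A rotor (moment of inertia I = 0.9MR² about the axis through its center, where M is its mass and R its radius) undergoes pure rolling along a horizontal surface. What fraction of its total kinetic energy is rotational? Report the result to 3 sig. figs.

fraction ≈ 0.474

With I = 0.9MR², the ratio k = I/(MR²) is 0.9.
With ω = v/R, KE_trans = ½Mv² and KE_rot = ½Iω² = ½kMv², so KE_total = ½(1+k)Mv².
The rotational fraction is therefore k/(1+k) = 0.9/1.9 ≈ 0.474.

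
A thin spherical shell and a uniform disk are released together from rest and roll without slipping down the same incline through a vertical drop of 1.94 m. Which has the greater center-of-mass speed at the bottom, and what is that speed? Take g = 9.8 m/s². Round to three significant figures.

the uniform disk, at v ≈ 5.03 m/s

For rolling without slipping, Mgh = ½(1+k)Mv² where k = I/(MR²), so v = √(2gh/(1+k)).
Thin spherical shell: k = 2/3, giving v = √(2×9.8×1.94/1.667) = 4.776 m/s.
Uniform disk: k = 0.5, giving v = √(2×9.8×1.94/1.5) = 5.035 m/s.
The smaller k wins: the uniform disk, at ≈ 5.03 m/s.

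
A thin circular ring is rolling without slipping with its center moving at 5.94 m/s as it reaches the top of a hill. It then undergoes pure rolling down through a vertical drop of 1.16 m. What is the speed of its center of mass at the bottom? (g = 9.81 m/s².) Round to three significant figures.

With I = MR², the ratio k = I/(MR²) is 1.
Rolling without slipping gives ω = v/R, so the total kinetic energy is ½Mv² + ½Iω² = ½(1+k)Mv² = Mv².
Conserving energy between top and bottom: Mv² = Mv₀² + Mgh, hence v² = v₀² + 2gh/(1+k).
v = √(5.94² + 2×9.81×1.16/2) = √46.66 ≈ 6.83 m/s.

v ≈ 6.83 m/s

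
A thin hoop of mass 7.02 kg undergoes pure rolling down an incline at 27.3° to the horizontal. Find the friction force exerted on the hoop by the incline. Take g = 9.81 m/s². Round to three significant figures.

For this body I = MR², i.e. k = I/(MR²) = 1.
Translational: Mg sinθ − f = Ma. Rotational about the CM: fR = Iα = kMRa, so f = kMa.
Combining, a = g sinθ/(1+k) and f = kMa = kMg sinθ/(1+k).
f = 1 × 7.02 × 9.81 × sin27.3° / 2 ≈ 15.8 N.

f ≈ 15.8 N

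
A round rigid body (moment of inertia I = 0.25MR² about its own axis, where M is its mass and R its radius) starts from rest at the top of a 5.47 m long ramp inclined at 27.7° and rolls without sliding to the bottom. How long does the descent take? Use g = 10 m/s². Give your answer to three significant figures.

The moment of inertia is 0.25MR², giving k ≡ I/(MR²) = 0.25.
Along the incline Mg sinθ − f = Ma, and torque about the center fR = Iα = kMR²(a/R) gives f = kMa.
Hence a = g sinθ/(1+k) = 10×sin27.7°/1.25 = 3.719 m/s².
Starting from rest, L = ½at², so t = √(2L/a) = √(2×5.47/3.719) ≈ 1.72 s.

t ≈ 1.72 s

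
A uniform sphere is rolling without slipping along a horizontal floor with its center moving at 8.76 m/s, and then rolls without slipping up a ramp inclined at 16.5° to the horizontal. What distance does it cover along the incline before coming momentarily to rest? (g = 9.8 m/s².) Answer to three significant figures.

With I = (2/5)MR², the ratio k = I/(MR²) is 0.4.
Since it rolls without slipping, ω = v/R and KE = ½Mv² + ½Iω² = ½(1+k)Mv² = (7/10)Mv².
Setting this equal to Mgh gives the vertical rise h = (1+k)v₀²/(2g) = 1.4×8.76²/(2×9.8) = 5.481 m.
The distance along the slope is d = h/sinθ = 5.481/sin16.5° ≈ 19.3 m.

d ≈ 19.3 m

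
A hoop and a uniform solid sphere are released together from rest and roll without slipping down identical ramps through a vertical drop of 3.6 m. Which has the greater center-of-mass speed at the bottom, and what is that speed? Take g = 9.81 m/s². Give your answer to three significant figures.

For rolling without slipping, Mgh = ½(1+k)Mv² where k = I/(MR²), so v = √(2gh/(1+k)).
Hoop: k = 1, giving v = √(2×9.81×3.6/2) = 5.943 m/s.
Uniform solid sphere: k = 0.4, giving v = √(2×9.81×3.6/1.4) = 7.103 m/s.
The smaller k wins: the uniform solid sphere, at ≈ 7.10 m/s.

the uniform solid sphere, at v ≈ 7.10 m/s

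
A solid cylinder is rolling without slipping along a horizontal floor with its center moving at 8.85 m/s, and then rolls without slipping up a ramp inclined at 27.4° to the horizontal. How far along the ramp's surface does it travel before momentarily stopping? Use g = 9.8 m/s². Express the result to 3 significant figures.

Here I = (1/2)MR², so the shape factor k = I/(MR²) = 0.5.
Rolling without slipping gives ω = v/R, so the total kinetic energy is ½Mv² + ½Iω² = ½(1+k)Mv² = (3/4)Mv².
Setting this equal to Mgh gives the vertical rise h = (1+k)v₀²/(2g) = 1.5×8.85²/(2×9.8) = 5.994 m.
Along the incline, d = h/sinθ = 5.994/sin27.4° ≈ 13.0 m.

d ≈ 13.0 m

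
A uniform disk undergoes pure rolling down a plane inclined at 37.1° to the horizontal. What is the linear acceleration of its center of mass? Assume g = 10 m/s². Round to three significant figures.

a ≈ 4.02 m/s²

The moment of inertia is (1/2)MR², giving k ≡ I/(MR²) = 0.5.
Translational: Mg sinθ − f = Ma. Rotational about the CM: fR = Iα = kMRa, so f = kMa.
Eliminating f: Mg sinθ = (1+k)Ma, so a = g sinθ/(1+k) = 10 × sin37.1° / 1.5 ≈ 4.02 m/s².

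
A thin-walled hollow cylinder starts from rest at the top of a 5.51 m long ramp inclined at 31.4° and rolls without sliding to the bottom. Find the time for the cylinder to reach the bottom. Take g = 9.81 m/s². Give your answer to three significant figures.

t ≈ 2.08 s

The moment of inertia is MR², giving k ≡ I/(MR²) = 1.
Newton's second law down the slope: Mg sinθ − f = Ma. The torque equation fR = Iα (with α = a/R) gives f = kMa.
Hence a = g sinθ/(1+k) = 9.81×sin31.4°/2 = 2.556 m/s².
Starting from rest, L = ½at², so t = √(2L/a) = √(2×5.51/2.556) ≈ 2.08 s.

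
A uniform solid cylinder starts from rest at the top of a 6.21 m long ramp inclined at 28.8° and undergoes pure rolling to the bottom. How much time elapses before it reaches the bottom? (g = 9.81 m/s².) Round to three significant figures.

t ≈ 1.99 s

The moment of inertia is (1/2)MR², giving k ≡ I/(MR²) = 0.5.
Translational: Mg sinθ − f = Ma. Rotational about the CM: fR = Iα = kMRa, so f = kMa.
Hence a = g sinθ/(1+k) = 9.81×sin28.8°/1.5 = 3.151 m/s².
Starting from rest, L = ½at², so t = √(2L/a) = √(2×6.21/3.151) ≈ 1.99 s.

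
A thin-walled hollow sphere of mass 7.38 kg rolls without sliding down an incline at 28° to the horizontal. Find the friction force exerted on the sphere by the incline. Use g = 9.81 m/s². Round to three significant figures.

f ≈ 13.6 N

The moment of inertia is (2/3)MR², giving k ≡ I/(MR²) = 2/3.
Along the incline Mg sinθ − f = Ma, and torque about the center fR = Iα = kMR²(a/R) gives f = kMa.
Combining, a = g sinθ/(1+k) and f = kMa = kMg sinθ/(1+k).
f = (2/3) × 7.38 × 9.81 × sin28° / 1.667 ≈ 13.6 N.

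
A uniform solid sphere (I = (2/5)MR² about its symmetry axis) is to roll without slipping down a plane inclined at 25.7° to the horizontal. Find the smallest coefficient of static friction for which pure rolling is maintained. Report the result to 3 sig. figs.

μ_min ≈ 0.138

With I = (2/5)MR², the ratio k = I/(MR²) is 0.4.
Newton's second law down the slope: Mg sinθ − f = Ma. The torque equation fR = Iα (with α = a/R) gives f = kMa.
These give a = g sinθ/(1+k) and the required friction f = kMg sinθ/(1+k).
With N = Mg cosθ, the no-slip condition f ≤ μN gives μ_min = f/N = k tanθ/(1+k).
μ_min = 0.4 × tan25.7° / 1.4 ≈ 0.138.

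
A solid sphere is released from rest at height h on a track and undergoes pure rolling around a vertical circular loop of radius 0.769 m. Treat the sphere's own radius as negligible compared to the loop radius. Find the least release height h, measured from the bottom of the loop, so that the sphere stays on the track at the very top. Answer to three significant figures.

h_min ≈ 2.08 m

With I = (2/5)MR², the ratio k = I/(MR²) is 0.4.
At the top of the loop, the minimum-contact condition is Mg = Mv_top²/r, so v_top² = gr.
With ω = v/R, the kinetic energy at speed v is ½(1+k)Mv² = (7/10)Mv².
Energy conservation from release (height h) to the top (height 2r): Mgh = Mg(2r) + (7/10)M·gr.
Thus h_min = 2r + (1+k)r/2 = r(2 + 1.4/2) = 0.769 × 2.7 ≈ 2.08 m.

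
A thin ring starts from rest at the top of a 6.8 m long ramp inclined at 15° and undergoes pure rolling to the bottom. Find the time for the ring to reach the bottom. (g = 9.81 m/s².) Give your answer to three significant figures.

For this body I = MR², i.e. k = I/(MR²) = 1.
Newton's second law down the slope: Mg sinθ − f = Ma. The torque equation fR = Iα (with α = a/R) gives f = kMa.
Hence a = g sinθ/(1+k) = 9.81×sin15°/2 = 1.27 m/s².
With constant a from rest, t = √(2L/a) = √(2·6.8/1.27) ≈ 3.27 s.

t ≈ 3.27 s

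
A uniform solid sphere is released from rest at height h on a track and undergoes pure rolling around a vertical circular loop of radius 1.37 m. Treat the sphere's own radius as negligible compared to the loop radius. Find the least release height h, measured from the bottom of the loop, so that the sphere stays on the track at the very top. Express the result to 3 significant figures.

h_min ≈ 3.70 m

Here I = (2/5)MR², so the shape factor k = I/(MR²) = 0.4.
At the top of the loop, the minimum-contact condition is Mg = Mv_top²/r, so v_top² = gr.
With ω = v/R, the kinetic energy at speed v is ½(1+k)Mv² = (7/10)Mv².
Energy conservation from release (height h) to the top (height 2r): Mgh = Mg(2r) + (7/10)M·gr.
Thus h_min = 2r + (1+k)r/2 = r(2 + 1.4/2) = 1.37 × 2.7 ≈ 3.70 m.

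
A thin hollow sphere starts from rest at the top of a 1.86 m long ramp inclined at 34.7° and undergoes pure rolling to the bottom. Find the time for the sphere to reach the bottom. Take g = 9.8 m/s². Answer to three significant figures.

t ≈ 1.05 s

Here I = (2/3)MR², so the shape factor k = I/(MR²) = 2/3.
Translational: Mg sinθ − f = Ma. Rotational about the CM: fR = Iα = kMRa, so f = kMa.
Hence a = g sinθ/(1+k) = 9.8×sin34.7°/1.667 = 3.347 m/s².
With constant a from rest, t = √(2L/a) = √(2·1.86/3.347) ≈ 1.05 s.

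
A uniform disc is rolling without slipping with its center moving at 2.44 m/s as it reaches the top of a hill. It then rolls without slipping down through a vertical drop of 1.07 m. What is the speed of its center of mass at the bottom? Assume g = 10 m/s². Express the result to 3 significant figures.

The moment of inertia is (1/2)MR², giving k ≡ I/(MR²) = 0.5.
Since it rolls without slipping, ω = v/R and KE = ½Mv² + ½Iω² = ½(1+k)Mv² = (3/4)Mv².
Conserving energy between top and bottom: (3/4)Mv² = (3/4)Mv₀² + Mgh, hence v² = v₀² + 2gh/(1+k).
v = √(2.44² + 2×10×1.07/1.5) = √20.22 ≈ 4.50 m/s.

v ≈ 4.50 m/s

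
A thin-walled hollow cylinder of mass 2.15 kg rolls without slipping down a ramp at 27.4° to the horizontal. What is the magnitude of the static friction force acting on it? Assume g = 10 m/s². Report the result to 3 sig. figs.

Here I = MR², so the shape factor k = I/(MR²) = 1.
Newton's second law down the slope: Mg sinθ − f = Ma. The torque equation fR = Iα (with α = a/R) gives f = kMa.
Combining, a = g sinθ/(1+k) and f = kMa = kMg sinθ/(1+k).
f = 1 × 2.15 × 10 × sin27.4° / 2 ≈ 4.95 N.

f ≈ 4.95 N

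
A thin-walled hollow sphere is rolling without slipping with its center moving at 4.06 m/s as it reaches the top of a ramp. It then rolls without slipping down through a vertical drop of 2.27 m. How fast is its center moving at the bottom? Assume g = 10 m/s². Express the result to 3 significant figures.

v ≈ 6.61 m/s

The moment of inertia is (2/3)MR², giving k ≡ I/(MR²) = 2/3.
Rolling without slipping gives ω = v/R, so the total kinetic energy is ½Mv² + ½Iω² = ½(1+k)Mv² = (5/6)Mv².
Conserving energy between top and bottom: (5/6)Mv² = (5/6)Mv₀² + Mgh, hence v² = v₀² + 2gh/(1+k).
v = √(4.06² + 2×10×2.27/1.667) = √43.72 ≈ 6.61 m/s.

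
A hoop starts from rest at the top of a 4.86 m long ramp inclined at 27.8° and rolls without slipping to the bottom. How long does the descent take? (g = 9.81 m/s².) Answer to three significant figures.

The moment of inertia is MR², giving k ≡ I/(MR²) = 1.
Newton's second law down the slope: Mg sinθ − f = Ma. The torque equation fR = Iα (with α = a/R) gives f = kMa.
Hence a = g sinθ/(1+k) = 9.81×sin27.8°/2 = 2.288 m/s².
Starting from rest, L = ½at², so t = √(2L/a) = √(2×4.86/2.288) ≈ 2.06 s.

t ≈ 2.06 s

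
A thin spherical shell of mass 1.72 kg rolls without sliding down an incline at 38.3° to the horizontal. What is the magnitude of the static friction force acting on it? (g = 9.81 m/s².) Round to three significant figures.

f ≈ 4.18 N

The moment of inertia is (2/3)MR², giving k ≡ I/(MR²) = 2/3.
Translational: Mg sinθ − f = Ma. Rotational about the CM: fR = Iα = kMRa, so f = kMa.
Combining, a = g sinθ/(1+k) and f = kMa = kMg sinθ/(1+k).
f = (2/3) × 1.72 × 9.81 × sin38.3° / 1.667 ≈ 4.18 N.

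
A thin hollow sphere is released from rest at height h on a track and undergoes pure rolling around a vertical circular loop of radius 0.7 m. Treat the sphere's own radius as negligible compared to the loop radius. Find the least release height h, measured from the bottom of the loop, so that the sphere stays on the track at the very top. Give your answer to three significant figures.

For this body I = (2/3)MR², i.e. k = I/(MR²) = 2/3.
At the top of the loop, the minimum-contact condition is Mg = Mv_top²/r, so v_top² = gr.
With ω = v/R, the kinetic energy at speed v is ½(1+k)Mv² = (5/6)Mv².
Energy conservation from release (height h) to the top (height 2r): Mgh = Mg(2r) + (5/6)M·gr.
Thus h_min = 2r + (1+k)r/2 = r(2 + 1.667/2) = 0.7 × 2.833 ≈ 1.98 m.

h_min ≈ 1.98 m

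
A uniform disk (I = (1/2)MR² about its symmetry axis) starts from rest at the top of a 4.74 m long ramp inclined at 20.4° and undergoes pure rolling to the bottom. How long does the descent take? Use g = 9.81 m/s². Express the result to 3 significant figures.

t ≈ 2.04 s

The moment of inertia is (1/2)MR², giving k ≡ I/(MR²) = 0.5.
Translational: Mg sinθ − f = Ma. Rotational about the CM: fR = Iα = kMRa, so f = kMa.
Hence a = g sinθ/(1+k) = 9.81×sin20.4°/1.5 = 2.28 m/s².
Starting from rest, L = ½at², so t = √(2L/a) = √(2×4.74/2.28) ≈ 2.04 s.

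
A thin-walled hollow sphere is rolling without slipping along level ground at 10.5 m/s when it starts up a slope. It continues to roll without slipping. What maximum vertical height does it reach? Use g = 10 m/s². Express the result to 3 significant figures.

h ≈ 9.19 m

For this body I = (2/3)MR², i.e. k = I/(MR²) = 2/3.
The rolling condition ω = v/R makes the rotational term ½I(v/R)² = ½kMv², so KE_total = ½(1+k)Mv² = (5/6)Mv².
All of this converts to potential energy at the highest point: (5/6)Mv₀² = Mgh.
Thus h = (1+k)v₀²/(2g) = 1.667 × 10.5² / (2 × 10) ≈ 9.19 m.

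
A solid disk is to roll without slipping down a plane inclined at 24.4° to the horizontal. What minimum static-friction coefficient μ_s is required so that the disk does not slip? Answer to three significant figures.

μ_min ≈ 0.151

Here I = (1/2)MR², so the shape factor k = I/(MR²) = 0.5.
Translational: Mg sinθ − f = Ma. Rotational about the CM: fR = Iα = kMRa, so f = kMa.
These give a = g sinθ/(1+k) and the required friction f = kMg sinθ/(1+k).
With N = Mg cosθ, the no-slip condition f ≤ μN gives μ_min = f/N = k tanθ/(1+k).
μ_min = 0.5 × tan24.4° / 1.5 ≈ 0.151.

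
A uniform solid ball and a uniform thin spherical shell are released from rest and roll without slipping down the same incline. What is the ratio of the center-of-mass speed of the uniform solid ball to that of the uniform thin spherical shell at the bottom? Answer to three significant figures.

v_ratio ≈ 1.09

Each satisfies Mgh = ½(1+k)Mv² with k = I/(MR²), so v ∝ 1/√(1+k).
For the uniform solid ball k = 0.4; for the uniform thin spherical shell k = 2/3.
v₁/v₂ = √((1+k₂)/(1+k₁)) = √(1.667/1.4) ≈ 1.09.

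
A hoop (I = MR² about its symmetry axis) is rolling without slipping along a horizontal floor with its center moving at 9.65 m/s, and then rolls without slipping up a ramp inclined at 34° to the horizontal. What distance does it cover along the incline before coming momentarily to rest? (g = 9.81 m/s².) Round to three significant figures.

d ≈ 17.0 m

For this body I = MR², i.e. k = I/(MR²) = 1.
Rolling without slipping gives ω = v/R, so the total kinetic energy is ½Mv² + ½Iω² = ½(1+k)Mv² = Mv².
Setting this equal to Mgh gives the vertical rise h = (1+k)v₀²/(2g) = 2×9.65²/(2×9.81) = 9.493 m.
The distance along the slope is d = h/sinθ = 9.493/sin34° ≈ 17.0 m.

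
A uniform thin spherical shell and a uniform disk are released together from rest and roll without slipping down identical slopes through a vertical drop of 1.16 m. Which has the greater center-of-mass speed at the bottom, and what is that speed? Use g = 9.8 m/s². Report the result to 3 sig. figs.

the uniform disk, at v ≈ 3.89 m/s

For rolling without slipping, Mgh = ½(1+k)Mv² where k = I/(MR²), so v = √(2gh/(1+k)).
Uniform thin spherical shell: k = 2/3, giving v = √(2×9.8×1.16/1.667) = 3.693 m/s.
Uniform disk: k = 0.5, giving v = √(2×9.8×1.16/1.5) = 3.893 m/s.
The smaller k wins: the uniform disk, at ≈ 3.89 m/s.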